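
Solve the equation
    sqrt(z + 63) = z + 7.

z = 1

Square both sides: z + 63 = (z + 7)^2.
Expand and rearrange: z^2 + 13z - 14 = 0.
Solving gives z = 1 or z = -14.
Check each candidate in the original equation:
  z = 1: sqrt(64) = 8, while z + 7 = 8 — valid.
  z = -14: sqrt(49) = 7, while z + 7 = -7 — extraneous.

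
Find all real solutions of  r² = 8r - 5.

Rearrange to standard form: r² - 8r + 5 = 0.
Discriminant: (-8)² − 4·1·5 = 44.
Quadratic formula: r = (8 ± √44) / 2.
So r = √(11) + 4 ≈ 7.3166 or r = 4 - √(11) ≈ 0.6834.

r = 0.6834 or r = 7.3166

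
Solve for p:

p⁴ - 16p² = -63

p = -3 or p = -2.6458 or p = 2.6458 or p = 3

Let u = p². The equation becomes u² - 16u + 63 = 0.
Factor: (u - 9)(u - 7) = 0, so u = 9 or u = 7.
p² = 9 gives p = ±3.
p² = 7 gives p = ±√(7) ≈ ±2.6458.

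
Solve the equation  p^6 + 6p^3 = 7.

Let u = p^3. The equation becomes u^2 + 6u - 7 = 0.
Factor: (u + 7)(u - 1) = 0, so u = -7 or u = 1.
p^3 = -7 gives p = -(7)^(1/3) ~= -1.9129.
p^3 = 1 gives p = 1.

p = -1.9129 or p = 1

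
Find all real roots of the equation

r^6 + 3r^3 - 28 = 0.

r = -1.9129 or r = 1.5874

Let u = r^3. The equation becomes u^2 + 3u - 28 = 0.
Factor: (u + 7)(u - 4) = 0, so u = -7 or u = 4.
r^3 = -7 gives r = -(7)^(1/3) ~= -1.9129.
r^3 = 4 gives r = (4)^(1/3) ~= 1.5874.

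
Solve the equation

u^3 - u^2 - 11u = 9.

u = -2.1623 or u = -1 or u = 4.1623

Rearrange: u^3 - u^2 - 11u - 9 = 0.
Possible rational roots are divisors of -9. Testing u = -1 gives 0, so (u + 1) is a factor.
Divide: u^3 - u^2 - 11u - 9 = (u + 1)(u^2 - 2u - 9).
Apply the quadratic formula to u^2 - 2u - 9 = 0: u = (2 +/- sqrt(40))/2, i.e. u ~= 4.1623 or u ~= -2.1623.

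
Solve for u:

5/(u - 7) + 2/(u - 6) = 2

u = 6.2344 or u = 10.2656

Multiply both sides by (u - 7)(u - 6):
5(u - 6) + 2(u - 7) = 2(u - 7)(u - 6).
Expand and collect terms: 2u² - 33u + 128 = 0.
By the quadratic formula, u = (33 ± √65) / 4, so u ≈ 10.2656 or u ≈ 6.2344.
Neither value makes a denominator zero (u ≠ 7, u ≠ 6), so both are valid.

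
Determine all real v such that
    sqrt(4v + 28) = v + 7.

Square both sides: 4v + 28 = (v + 7)^2.
Expand and rearrange: v^2 + 10v + 21 = 0.
Solving gives v = -3 or v = -7.
Check each candidate in the original equation:
  v = -3: sqrt(16) = 4, while v + 7 = 4 — valid.
  v = -7: sqrt(0) = 0, while v + 7 = 0 — valid.

v = -7 or v = -3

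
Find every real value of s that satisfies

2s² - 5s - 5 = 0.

Discriminant: (-5)² − 4·2·(-5) = 65.
Quadratic formula: s = (5 ± √65) / 4.
So s = 5/4 + √(65)/4 ≈ 3.2656 or s = 5/4 - √(65)/4 ≈ -0.7656.

s = -0.7656 or s = 3.2656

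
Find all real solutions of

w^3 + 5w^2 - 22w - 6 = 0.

w = -7.7417 or w = -0.2583 or w = 3

Possible rational roots are divisors of -6. Testing w = 3 gives 0, so (w - 3) is a factor.
Divide: w^3 + 5w^2 - 22w - 6 = (w - 3)(w^2 + 8w + 2).
Apply the quadratic formula to w^2 + 8w + 2 = 0: w = (-8 +/- sqrt(56))/2, i.e. w ~= -0.2583 or w ~= -7.7417.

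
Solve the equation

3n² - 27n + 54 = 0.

Factor: 3(n - 6)(n - 3) = 0.
So n = 6 or n = 3.

n = 3 or n = 6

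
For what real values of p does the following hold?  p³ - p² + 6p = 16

p = 2

Rearrange: p³ - p² + 6p - 16 = 0.
Possible rational roots are divisors of -16. Testing p = 2 gives 0, so (p - 2) is a factor.
Divide: p³ - p² + 6p - 16 = (p - 2)(p² + p + 8).
The quadratic p² + p + 8 has discriminant -31 < 0, so no further real roots.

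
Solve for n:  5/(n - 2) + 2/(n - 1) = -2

Multiply both sides by (n - 2)(n - 1):
5(n - 1) + 2(n - 2) = -2(n - 2)(n - 1).
Expand and collect terms: -2n^2 - n + 5 = 0.
By the quadratic formula, n = (1 +/- sqrt(41)) / -4, so n ~= -1.8508 or n ~= 1.3508.
Neither value makes a denominator zero (n != 2, n != 1), so both are valid.

n = -1.8508 or n = 1.3508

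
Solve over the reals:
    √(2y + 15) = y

y = 5

Square both sides: 2y + 15 = (y)².
Expand and rearrange: y² - 2y - 15 = 0.
Solving gives y = 5 or y = -3.
Check each candidate in the original equation:
  y = 5: √(25) = 5, while y = 5 — valid.
  y = -3: √(9) = 3, while y = -3 — extraneous.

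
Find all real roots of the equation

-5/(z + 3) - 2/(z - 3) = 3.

z = -4.822 or z = 2.4886

Multiply both sides by (z + 3)(z - 3):
-5(z - 3) - 2(z + 3) = 3(z + 3)(z - 3).
Expand and collect terms: 3z^2 + 7z - 36 = 0.
By the quadratic formula, z = (-7 +/- sqrt(481)) / 6, so z ~= 2.4886 or z ~= -4.822.
Neither value makes a denominator zero (z != -3, z != 3), so both are valid.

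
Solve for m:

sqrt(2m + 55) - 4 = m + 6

m = -3

Isolate the radical: sqrt(2m + 55) = m + 10.
Square both sides: 2m + 55 = (m + 10)^2.
Expand and rearrange: m^2 + 18m + 45 = 0.
Solving gives m = -3 or m = -15.
Check each candidate in the original equation:
  m = -3: sqrt(49) = 7, while m + 10 = 7 — valid.
  m = -15: sqrt(25) = 5, while m + 10 = -5 — extraneous.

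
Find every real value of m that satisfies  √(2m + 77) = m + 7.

Square both sides: 2m + 77 = (m + 7)².
Expand and rearrange: m² + 12m - 28 = 0.
Solving gives m = 2 or m = -14.
Check each candidate in the original equation:
  m = 2: √(81) = 9, while m + 7 = 9 — valid.
  m = -14: √(49) = 7, while m + 7 = -7 — extraneous.

m = 2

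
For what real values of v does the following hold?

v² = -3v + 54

v = -9 or v = 6

Bring every term to one side: v² + 3v - 54 = 0.
Factor: (v + 9)(v - 6) = 0.
So v = -9 or v = 6.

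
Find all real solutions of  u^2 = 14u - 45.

Bring every term to one side: u^2 - 14u + 45 = 0.
Factor: (u - 9)(u - 5) = 0.
So u = 9 or u = 5.

u = 5 or u = 9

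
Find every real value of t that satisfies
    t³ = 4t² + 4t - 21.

t = -2.1926 or t = 3 or t = 3.1926

Rearrange: t³ - 4t² - 4t + 21 = 0.
Possible rational roots are divisors of 21. Testing t = 3 gives 0, so (t - 3) is a factor.
Divide: t³ - 4t² - 4t + 21 = (t - 3)(t² - t - 7).
Apply the quadratic formula to t² - t - 7 = 0: t = (1 ± √29)/2, i.e. t ≈ 3.1926 or t ≈ -2.1926.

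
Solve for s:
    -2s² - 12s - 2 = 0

Discriminant: (-12)² − 4·(-2)·(-2) = 128.
Quadratic formula: s = (12 ± √128) / (-4).
So s = -3 - 2·√(2) ≈ -5.8284 or s = -3 + 2·√(2) ≈ -0.1716.

s = -5.8284 or s = -0.1716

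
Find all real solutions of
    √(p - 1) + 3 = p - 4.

p = 10

Isolate the radical: √(p - 1) = p - 7.
Square both sides: p - 1 = (p - 7)².
Expand and rearrange: p² - 15p + 50 = 0.
Solving gives p = 10 or p = 5.
Check each candidate in the original equation:
  p = 10: √(9) = 3, while p - 7 = 3 — valid.
  p = 5: √(4) = 2, while p - 7 = -2 — extraneous.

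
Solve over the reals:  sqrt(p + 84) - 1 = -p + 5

p = -3

Isolate the radical: sqrt(p + 84) = -p + 6.
Square both sides: p + 84 = (-p + 6)^2.
Expand and rearrange: p^2 - 13p - 48 = 0.
Solving gives p = 16 or p = -3.
Check each candidate in the original equation:
  p = 16: sqrt(100) = 10, while -p + 6 = -10 — extraneous.
  p = -3: sqrt(81) = 9, while -p + 6 = 9 — valid.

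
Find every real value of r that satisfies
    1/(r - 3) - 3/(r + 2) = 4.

r = -2.7186 or r = 3.2186

Multiply both sides by (r - 3)(r + 2):
(r + 2) - 3(r - 3) = 4(r - 3)(r + 2).
Expand and collect terms: 4r^2 - 2r - 35 = 0.
By the quadratic formula, r = (2 +/- sqrt(564)) / 8, so r ~= 3.2186 or r ~= -2.7186.
Neither value makes a denominator zero (r != 3, r != -2), so both are valid.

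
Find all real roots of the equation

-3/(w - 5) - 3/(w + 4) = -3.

w = -3.1098 or w = 6.1098

Multiply both sides by (w - 5)(w + 4):
-3(w + 4) - 3(w - 5) = -3(w - 5)(w + 4).
Expand and collect terms: -3w^2 + 9w + 57 = 0.
By the quadratic formula, w = (-9 +/- sqrt(765)) / -6, so w ~= -3.1098 or w ~= 6.1098.
Neither value makes a denominator zero (w != 5, w != -4), so both are valid.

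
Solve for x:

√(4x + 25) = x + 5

x = 0

Square both sides: 4x + 25 = (x + 5)².
Expand and rearrange: x² + 6x = 0.
Solving gives x = 0 or x = -6.
Check each candidate in the original equation:
  x = 0: √(25) = 5, while x + 5 = 5 — valid.
  x = -6: √(1) = 1, while x + 5 = -1 — extraneous.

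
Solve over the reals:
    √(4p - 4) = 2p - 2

Square both sides: 4p - 4 = (2p - 2)².
Expand and rearrange: 4p² - 12p + 8 = 0.
Solving gives p = 2 or p = 1.
Check each candidate in the original equation:
  p = 2: √(4) = 2, while 2p - 2 = 2 — valid.
  p = 1: √(0) = 0, while 2p - 2 = 0 — valid.

p = 1 or p = 2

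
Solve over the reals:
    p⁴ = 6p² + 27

p = -3 or p = 3

Let u = p². The equation becomes u² - 6u - 27 = 0.
Factor: (u - 9)(u + 3) = 0, so u = 9 or u = -3.
p² = 9 gives p = ±3.
p² = -3 < 0 has no real solution.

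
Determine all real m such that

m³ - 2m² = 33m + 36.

Rearrange: m³ - 2m² - 33m - 36 = 0.
Possible rational roots are divisors of -36. Testing m = -4 gives 0, so (m + 4) is a factor.
Divide: m³ - 2m² - 33m - 36 = (m + 4)(m² - 6m - 9).
Apply the quadratic formula to m² - 6m - 9 = 0: m = (6 ± √72)/2, i.e. m ≈ 7.2426 or m ≈ -1.2426.

m = -4 or m = -1.2426 or m = 7.2426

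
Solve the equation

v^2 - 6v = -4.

Rearrange to standard form: v^2 - 6v + 4 = 0.
Discriminant: (-6)^2 - 4*1*4 = 20.
Quadratic formula: v = (6 +/- sqrt(20)) / 2.
So v = sqrt(5) + 3 ~= 5.2361 or v = 3 - sqrt(5) ~= 0.7639.

v = 0.7639 or v = 5.2361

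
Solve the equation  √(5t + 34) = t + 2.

t = 6

Square both sides: 5t + 34 = (t + 2)².
Expand and rearrange: t² - t - 30 = 0.
Solving gives t = 6 or t = -5.
Check each candidate in the original equation:
  t = 6: √(64) = 8, while t + 2 = 8 — valid.
  t = -5: √(9) = 3, while t + 2 = -3 — extraneous.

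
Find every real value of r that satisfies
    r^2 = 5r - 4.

Bring every term to one side: r^2 - 5r + 4 = 0.
Factor: (r - 1)(r - 4) = 0.
So r = 1 or r = 4.

r = 1 or r = 4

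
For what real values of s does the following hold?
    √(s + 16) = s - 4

s = 9

Square both sides: s + 16 = (s - 4)².
Expand and rearrange: s² - 9s = 0.
Solving gives s = 9 or s = 0.
Check each candidate in the original equation:
  s = 9: √(25) = 5, while s - 4 = 5 — valid.
  s = 0: √(16) = 4, while s - 4 = -4 — extraneous.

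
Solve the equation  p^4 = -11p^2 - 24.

No real solutions.

Let u = p^2. The equation becomes u^2 + 11u + 24 = 0.
Factor: (u + 3)(u + 8) = 0, so u = -3 or u = -8.
p^2 = -3 < 0 has no real solution.
p^2 = -8 < 0 has no real solution.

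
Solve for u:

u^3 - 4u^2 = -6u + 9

Rearrange: u^3 - 4u^2 + 6u - 9 = 0.
Possible rational roots are divisors of -9. Testing u = 3 gives 0, so (u - 3) is a factor.
Divide: u^3 - 4u^2 + 6u - 9 = (u - 3)(u^2 - u + 3).
The quadratic u^2 - u + 3 has discriminant -11 < 0, so no further real roots.

u = 3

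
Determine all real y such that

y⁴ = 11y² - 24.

y = -2.8284 or y = -1.7321 or y = 1.7321 or y = 2.8284

Let u = y². The equation becomes u² - 11u + 24 = 0.
Factor: (u - 8)(u - 3) = 0, so u = 8 or u = 3.
y² = 8 gives y = ±2·√(2) ≈ ±2.8284.
y² = 3 gives y = ±√(3) ≈ ±1.7321.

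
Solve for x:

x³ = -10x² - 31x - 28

x = -4.4142 or x = -4 or x = -1.5858

Rearrange: x³ + 10x² + 31x + 28 = 0.
Possible rational roots are divisors of 28. Testing x = -4 gives 0, so (x + 4) is a factor.
Divide: x³ + 10x² + 31x + 28 = (x + 4)(x² + 6x + 7).
Apply the quadratic formula to x² + 6x + 7 = 0: x = (-6 ± √8)/2, i.e. x ≈ -1.5858 or x ≈ -4.4142.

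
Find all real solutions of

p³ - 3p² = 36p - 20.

Rearrange: p³ - 3p² - 36p + 20 = 0.
Possible rational roots are divisors of 20. Testing p = -5 gives 0, so (p + 5) is a factor.
Divide: p³ - 3p² - 36p + 20 = (p + 5)(p² - 8p + 4).
Apply the quadratic formula to p² - 8p + 4 = 0: p = (8 ± √48)/2, i.e. p ≈ 7.4641 or p ≈ 0.5359.

p = -5 or p = 0.5359 or p = 7.4641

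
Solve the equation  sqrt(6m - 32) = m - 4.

m = 6 or m = 8

Square both sides: 6m - 32 = (m - 4)^2.
Expand and rearrange: m^2 - 14m + 48 = 0.
Solving gives m = 8 or m = 6.
Check each candidate in the original equation:
  m = 8: sqrt(16) = 4, while m - 4 = 4 — valid.
  m = 6: sqrt(4) = 2, while m - 4 = 2 — valid.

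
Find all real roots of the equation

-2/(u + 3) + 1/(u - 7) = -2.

u = -1.9408 or u = 6.4408

Multiply both sides by (u + 3)(u - 7):
-2(u - 7) + (u + 3) = -2(u + 3)(u - 7).
Expand and collect terms: -2u² + 9u + 25 = 0.
By the quadratic formula, u = (-9 ± √281) / -4, so u ≈ -1.9408 or u ≈ 6.4408.
Neither value makes a denominator zero (u ≠ -3, u ≠ 7), so both are valid.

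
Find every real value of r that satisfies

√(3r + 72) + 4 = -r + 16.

r = 3

Isolate the radical: √(3r + 72) = -r + 12.
Square both sides: 3r + 72 = (-r + 12)².
Expand and rearrange: r² - 27r + 72 = 0.
Solving gives r = 24 or r = 3.
Check each candidate in the original equation:
  r = 24: √(144) = 12, while -r + 12 = -12 — extraneous.
  r = 3: √(81) = 9, while -r + 12 = 9 — valid.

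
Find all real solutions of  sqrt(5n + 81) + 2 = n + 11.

Isolate the radical: sqrt(5n + 81) = n + 9.
Square both sides: 5n + 81 = (n + 9)^2.
Expand and rearrange: n^2 + 13n = 0.
Solving gives n = 0 or n = -13.
Check each candidate in the original equation:
  n = 0: sqrt(81) = 9, while n + 9 = 9 — valid.
  n = -13: sqrt(16) = 4, while n + 9 = -4 — extraneous.

n = 0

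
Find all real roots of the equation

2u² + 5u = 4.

u = -3.1375 or u = 0.6375

Rearrange to standard form: 2u² + 5u - 4 = 0.
Discriminant: (5)² − 4·2·(-4) = 57.
Quadratic formula: u = (-5 ± √57) / 4.
So u = -5/4 + √(57)/4 ≈ 0.6375 or u = -√(57)/4 - 5/4 ≈ -3.1375.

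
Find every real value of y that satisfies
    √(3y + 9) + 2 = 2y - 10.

y = 9

Isolate the radical: √(3y + 9) = 2y - 12.
Square both sides: 3y + 9 = (2y - 12)².
Expand and rearrange: 4y² - 51y + 135 = 0.
Solving gives y = 9 or y = 3.75.
Check each candidate in the original equation:
  y = 9: √(36) = 6, while 2y - 12 = 6 — valid.
  y = 3.75: √(20.25) = 4.5, while 2y - 12 = -4.5 — extraneous.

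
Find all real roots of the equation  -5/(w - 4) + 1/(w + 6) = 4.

w = -5.7131 or w = 2.7131

Multiply both sides by (w - 4)(w + 6):
-5(w + 6) + (w - 4) = 4(w - 4)(w + 6).
Expand and collect terms: 4w^2 + 12w - 62 = 0.
By the quadratic formula, w = (-12 +/- sqrt(1136)) / 8, so w ~= 2.7131 or w ~= -5.7131.
Neither value makes a denominator zero (w != 4, w != -6), so both are valid.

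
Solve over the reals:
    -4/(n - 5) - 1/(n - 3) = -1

n = 3.2984 or n = 9.7016

Multiply both sides by (n - 5)(n - 3):
-4(n - 3) - (n - 5) = -(n - 5)(n - 3).
Expand and collect terms: -n² + 13n - 32 = 0.
By the quadratic formula, n = (-13 ± √41) / -2, so n ≈ 3.2984 or n ≈ 9.7016.
Neither value makes a denominator zero (n ≠ 5, n ≠ 3), so both are valid.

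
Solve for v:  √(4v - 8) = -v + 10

v = 6

Square both sides: 4v - 8 = (-v + 10)².
Expand and rearrange: v² - 24v + 108 = 0.
Solving gives v = 18 or v = 6.
Check each candidate in the original equation:
  v = 18: √(64) = 8, while -v + 10 = -8 — extraneous.
  v = 6: √(16) = 4, while -v + 10 = 4 — valid.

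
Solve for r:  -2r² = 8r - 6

r = -4.6458 or r = 0.6458

Rearrange to standard form: -2r² - 8r + 6 = 0.
Discriminant: (-8)² − 4·(-2)·6 = 112.
Quadratic formula: r = (8 ± √112) / (-4).
So r = -√(7) - 2 ≈ -4.6458 or r = -2 + √(7) ≈ 0.6458.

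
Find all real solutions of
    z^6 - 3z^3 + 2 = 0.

z = 1 or z = 1.2599

Let u = z^3. The equation becomes u^2 - 3u + 2 = 0.
Factor: (u - 2)(u - 1) = 0, so u = 2 or u = 1.
z^3 = 2 gives z = (2)^(1/3) ~= 1.2599.
z^3 = 1 gives z = 1.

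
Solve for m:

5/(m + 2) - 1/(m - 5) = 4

Multiply both sides by (m + 2)(m - 5):
5(m - 5) - (m + 2) = 4(m + 2)(m - 5).
Expand and collect terms: 4m^2 - 16m - 13 = 0.
By the quadratic formula, m = (16 +/- sqrt(464)) / 8, so m ~= 4.6926 or m ~= -0.6926.
Neither value makes a denominator zero (m != -2, m != 5), so both are valid.

m = -0.6926 or m = 4.6926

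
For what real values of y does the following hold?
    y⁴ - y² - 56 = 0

Let u = y². The equation becomes u² - u - 56 = 0.
Factor: (u - 8)(u + 7) = 0, so u = 8 or u = -7.
y² = 8 gives y = ±2·√(2) ≈ ±2.8284.
y² = -7 < 0 has no real solution.

y = -2.8284 or y = 2.8284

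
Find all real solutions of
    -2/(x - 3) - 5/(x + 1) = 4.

x = -2.3781 or x = 2.6281

Multiply both sides by (x - 3)(x + 1):
-2(x + 1) - 5(x - 3) = 4(x - 3)(x + 1).
Expand and collect terms: 4x^2 - x - 25 = 0.
By the quadratic formula, x = (1 +/- sqrt(401)) / 8, so x ~= 2.6281 or x ~= -2.3781.
Neither value makes a denominator zero (x != 3, x != -1), so both are valid.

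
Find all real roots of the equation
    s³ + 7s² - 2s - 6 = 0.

s = -7.1623 or s = -0.8377 or s = 1

Possible rational roots are divisors of -6. Testing s = 1 gives 0, so (s - 1) is a factor.
Divide: s³ + 7s² - 2s - 6 = (s - 1)(s² + 8s + 6).
Apply the quadratic formula to s² + 8s + 6 = 0: s = (-8 ± √40)/2, i.e. s ≈ -0.8377 or s ≈ -7.1623.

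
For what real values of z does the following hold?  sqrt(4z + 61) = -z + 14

Square both sides: 4z + 61 = (-z + 14)^2.
Expand and rearrange: z^2 - 32z + 135 = 0.
Solving gives z = 27 or z = 5.
Check each candidate in the original equation:
  z = 27: sqrt(169) = 13, while -z + 14 = -13 — extraneous.
  z = 5: sqrt(81) = 9, while -z + 14 = 9 — valid.

z = 5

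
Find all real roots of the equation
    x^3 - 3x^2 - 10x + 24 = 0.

Possible rational roots are divisors of 24. Testing x = -3 gives 0, so (x + 3) is a factor.
Divide: x^3 - 3x^2 - 10x + 24 = (x + 3)(x^2 - 6x + 8).
Factor the quadratic: x = 4 or x = 2.

x = -3 or x = 2 or x = 4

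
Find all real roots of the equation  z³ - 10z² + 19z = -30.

z = -1 or z = 5 or z = 6

Rearrange: z³ - 10z² + 19z + 30 = 0.
Possible rational roots are divisors of 30. Testing z = 5 gives 0, so (z - 5) is a factor.
Divide: z³ - 10z² + 19z + 30 = (z - 5)(z² - 5z - 6).
Factor the quadratic: z = 6 or z = -1.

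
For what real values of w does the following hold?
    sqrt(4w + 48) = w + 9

w = -3

Square both sides: 4w + 48 = (w + 9)^2.
Expand and rearrange: w^2 + 14w + 33 = 0.
Solving gives w = -3 or w = -11.
Check each candidate in the original equation:
  w = -3: sqrt(36) = 6, while w + 9 = 6 — valid.
  w = -11: sqrt(4) = 2, while w + 9 = -2 — extraneous.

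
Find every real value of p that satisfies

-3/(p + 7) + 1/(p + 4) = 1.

p = -9.5414 or p = -3.4586

Multiply both sides by (p + 7)(p + 4):
-3(p + 4) + (p + 7) = (p + 7)(p + 4).
Expand and collect terms: p^2 + 13p + 33 = 0.
By the quadratic formula, p = (-13 +/- sqrt(37)) / 2, so p ~= -3.4586 or p ~= -9.5414.
Neither value makes a denominator zero (p != -7, p != -4), so both are valid.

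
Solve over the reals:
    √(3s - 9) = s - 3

Square both sides: 3s - 9 = (s - 3)².
Expand and rearrange: s² - 9s + 18 = 0.
Solving gives s = 6 or s = 3.
Check each candidate in the original equation:
  s = 6: √(9) = 3, while s - 3 = 3 — valid.
  s = 3: √(0) = 0, while s - 3 = 0 — valid.

s = 3 or s = 6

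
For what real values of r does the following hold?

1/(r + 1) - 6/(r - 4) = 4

Multiply both sides by (r + 1)(r - 4):
(r - 4) - 6(r + 1) = 4(r + 1)(r - 4).
Expand and collect terms: 4r² - 7r - 6 = 0.
By the quadratic formula, r = (7 ± √145) / 8, so r ≈ 2.3802 or r ≈ -0.6302.
Neither value makes a denominator zero (r ≠ -1, r ≠ 4), so both are valid.

r = -0.6302 or r = 2.3802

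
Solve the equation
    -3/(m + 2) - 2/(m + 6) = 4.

m = -6.5975 or m = -2.6525

Multiply both sides by (m + 2)(m + 6):
-3(m + 6) - 2(m + 2) = 4(m + 2)(m + 6).
Expand and collect terms: 4m^2 + 37m + 70 = 0.
By the quadratic formula, m = (-37 +/- sqrt(249)) / 8, so m ~= -2.6525 or m ~= -6.5975.
Neither value makes a denominator zero (m != -2, m != -6), so both are valid.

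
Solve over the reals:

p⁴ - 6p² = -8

p = -2 or p = -1.4142 or p = 1.4142 or p = 2

Let u = p². The equation becomes u² - 6u + 8 = 0.
Factor: (u - 2)(u - 4) = 0, so u = 2 or u = 4.
p² = 2 gives p = ±√(2) ≈ ±1.4142.
p² = 4 gives p = ±2.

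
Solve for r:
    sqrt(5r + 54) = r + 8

Square both sides: 5r + 54 = (r + 8)^2.
Expand and rearrange: r^2 + 11r + 10 = 0.
Solving gives r = -1 or r = -10.
Check each candidate in the original equation:
  r = -1: sqrt(49) = 7, while r + 8 = 7 — valid.
  r = -10: sqrt(4) = 2, while r + 8 = -2 — extraneous.

r = -1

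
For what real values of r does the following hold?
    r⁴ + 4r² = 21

Let u = r². The equation becomes u² + 4u - 21 = 0.
Factor: (u - 3)(u + 7) = 0, so u = 3 or u = -7.
r² = 3 gives r = ±√(3) ≈ ±1.7321.
r² = -7 < 0 has no real solution.

r = -1.7321 or r = 1.7321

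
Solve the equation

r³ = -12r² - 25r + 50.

Rearrange: r³ + 12r² + 25r - 50 = 0.
Possible rational roots are divisors of -50. Testing r = -5 gives 0, so (r + 5) is a factor.
Divide: r³ + 12r² + 25r - 50 = (r + 5)(r² + 7r - 10).
Apply the quadratic formula to r² + 7r - 10 = 0: r = (-7 ± √89)/2, i.e. r ≈ 1.217 or r ≈ -8.217.

r = -8.217 or r = -5 or r = 1.217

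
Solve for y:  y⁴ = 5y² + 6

Let u = y². The equation becomes u² - 5u - 6 = 0.
Factor: (u + 1)(u - 6) = 0, so u = -1 or u = 6.
y² = -1 < 0 has no real solution.
y² = 6 gives y = ±√(6) ≈ ±2.4495.

y = -2.4495 or y = 2.4495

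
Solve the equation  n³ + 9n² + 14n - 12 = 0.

Possible rational roots are divisors of -12. Testing n = -3 gives 0, so (n + 3) is a factor.
Divide: n³ + 9n² + 14n - 12 = (n + 3)(n² + 6n - 4).
Apply the quadratic formula to n² + 6n - 4 = 0: n = (-6 ± √52)/2, i.e. n ≈ 0.6056 or n ≈ -6.6056.

n = -6.6056 or n = -3 or n = 0.6056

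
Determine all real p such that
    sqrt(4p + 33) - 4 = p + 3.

p = -2

Isolate the radical: sqrt(4p + 33) = p + 7.
Square both sides: 4p + 33 = (p + 7)^2.
Expand and rearrange: p^2 + 10p + 16 = 0.
Solving gives p = -2 or p = -8.
Check each candidate in the original equation:
  p = -2: sqrt(25) = 5, while p + 7 = 5 — valid.
  p = -8: sqrt(1) = 1, while p + 7 = -1 — extraneous.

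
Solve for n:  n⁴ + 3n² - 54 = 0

n = -2.4495 or n = 2.4495

Let u = n². The equation becomes u² + 3u - 54 = 0.
Factor: (u - 6)(u + 9) = 0, so u = 6 or u = -9.
n² = 6 gives n = ±√(6) ≈ ±2.4495.
n² = -9 < 0 has no real solution.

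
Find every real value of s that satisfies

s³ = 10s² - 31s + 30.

Rearrange: s³ - 10s² + 31s - 30 = 0.
Possible rational roots are divisors of -30. Testing s = 3 gives 0, so (s - 3) is a factor.
Divide: s³ - 10s² + 31s - 30 = (s - 3)(s² - 7s + 10).
Factor the quadratic: s = 5 or s = 2.

s = 2 or s = 3 or s = 5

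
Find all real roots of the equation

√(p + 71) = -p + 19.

p = 10

Square both sides: p + 71 = (-p + 19)².
Expand and rearrange: p² - 39p + 290 = 0.
Solving gives p = 29 or p = 10.
Check each candidate in the original equation:
  p = 29: √(100) = 10, while -p + 19 = -10 — extraneous.
  p = 10: √(81) = 9, while -p + 19 = 9 — valid.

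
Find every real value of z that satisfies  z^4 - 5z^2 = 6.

Let u = z^2. The equation becomes u^2 - 5u - 6 = 0.
Factor: (u - 6)(u + 1) = 0, so u = 6 or u = -1.
z^2 = 6 gives z = +/-sqrt(6) ~= +/-2.4495.
z^2 = -1 < 0 has no real solution.

z = -2.4495 or z = 2.4495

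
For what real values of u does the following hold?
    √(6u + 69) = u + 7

u = 2

Square both sides: 6u + 69 = (u + 7)².
Expand and rearrange: u² + 8u - 20 = 0.
Solving gives u = 2 or u = -10.
Check each candidate in the original equation:
  u = 2: √(81) = 9, while u + 7 = 9 — valid.
  u = -10: √(9) = 3, while u + 7 = -3 — extraneous.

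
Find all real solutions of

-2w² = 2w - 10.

w = -2.7913 or w = 1.7913

Rearrange to standard form: -2w² - 2w + 10 = 0.
Discriminant: (-2)² − 4·(-2)·10 = 84.
Quadratic formula: w = (2 ± √84) / (-4).
So w = -√(21)/2 - 1/2 ≈ -2.7913 or w = -1/2 + √(21)/2 ≈ 1.7913.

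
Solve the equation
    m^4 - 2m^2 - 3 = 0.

m = -1.7321 or m = 1.7321

Let u = m^2. The equation becomes u^2 - 2u - 3 = 0.
Factor: (u + 1)(u - 3) = 0, so u = -1 or u = 3.
m^2 = -1 < 0 has no real solution.
m^2 = 3 gives m = +/-sqrt(3) ~= +/-1.7321.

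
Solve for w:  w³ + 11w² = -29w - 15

w = -7.3166 or w = -3 or w = -0.6834

Rearrange: w³ + 11w² + 29w + 15 = 0.
Possible rational roots are divisors of 15. Testing w = -3 gives 0, so (w + 3) is a factor.
Divide: w³ + 11w² + 29w + 15 = (w + 3)(w² + 8w + 5).
Apply the quadratic formula to w² + 8w + 5 = 0: w = (-8 ± √44)/2, i.e. w ≈ -0.6834 or w ≈ -7.3166.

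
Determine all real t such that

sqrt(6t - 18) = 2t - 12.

Square both sides: 6t - 18 = (2t - 12)^2.
Expand and rearrange: 4t^2 - 54t + 162 = 0.
Solving gives t = 9 or t = 4.5.
Check each candidate in the original equation:
  t = 9: sqrt(36) = 6, while 2t - 12 = 6 — valid.
  t = 4.5: sqrt(9) = 3, while 2t - 12 = -3 — extraneous.

t = 9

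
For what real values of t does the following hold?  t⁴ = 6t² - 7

Let u = t². The equation becomes u² - 6u + 7 = 0.
By the quadratic formula, u = √(2) + 3 or u = 3 - √(2).
t² = √(2) + 3 gives t = ±√(√(2) + 3) ≈ ±2.101.
t² = 3 - √(2) gives t = ±√(3 - √(2)) ≈ ±1.2593.

t = -2.101 or t = -1.2593 or t = 1.2593 or t = 2.101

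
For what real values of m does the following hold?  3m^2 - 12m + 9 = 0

m = 1 or m = 3

Factor: 3(m - 1)(m - 3) = 0.
So m = 1 or m = 3.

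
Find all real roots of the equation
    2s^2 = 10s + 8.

s = -0.7016 or s = 5.7016

Rearrange to standard form: 2s^2 - 10s - 8 = 0.
Discriminant: (-10)^2 - 4*2*(-8) = 164.
Quadratic formula: s = (10 +/- sqrt(164)) / 4.
So s = 5/2 + sqrt(41)/2 ~= 5.7016 or s = 5/2 - sqrt(41)/2 ~= -0.7016.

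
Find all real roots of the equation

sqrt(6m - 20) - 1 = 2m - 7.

Isolate the radical: sqrt(6m - 20) = 2m - 6.
Square both sides: 6m - 20 = (2m - 6)^2.
Expand and rearrange: 4m^2 - 30m + 56 = 0.
Solving gives m = 4 or m = 3.5.
Check each candidate in the original equation:
  m = 4: sqrt(4) = 2, while 2m - 6 = 2 — valid.
  m = 3.5: sqrt(1) = 1, while 2m - 6 = 1 — valid.

m = 3.5 or m = 4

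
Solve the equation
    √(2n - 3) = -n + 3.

n = 2

Square both sides: 2n - 3 = (-n + 3)².
Expand and rearrange: n² - 8n + 12 = 0.
Solving gives n = 6 or n = 2.
Check each candidate in the original equation:
  n = 6: √(9) = 3, while -n + 3 = -3 — extraneous.
  n = 2: √(1) = 1, while -n + 3 = 1 — valid.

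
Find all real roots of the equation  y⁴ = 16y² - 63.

y = -3 or y = -2.6458 or y = 2.6458 or y = 3

Let u = y². The equation becomes u² - 16u + 63 = 0.
Factor: (u - 9)(u - 7) = 0, so u = 9 or u = 7.
y² = 9 gives y = ±3.
y² = 7 gives y = ±√(7) ≈ ±2.6458.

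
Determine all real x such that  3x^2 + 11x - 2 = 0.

Discriminant: (11)^2 - 4*3*(-2) = 145.
Quadratic formula: x = (-11 +/- sqrt(145)) / 6.
So x = -11/6 + sqrt(145)/6 ~= 0.1736 or x = -sqrt(145)/6 - 11/6 ~= -3.8403.

x = -3.8403 or x = 0.1736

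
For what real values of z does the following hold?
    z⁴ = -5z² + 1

z = -0.4388 or z = 0.4388

Let u = z². The equation becomes u² + 5u - 1 = 0.
By the quadratic formula, u = -5/2 + √(29)/2 or u = -√(29)/2 - 5/2.
z² = -5/2 + √(29)/2 gives z = ±√(-5/2 + √(29)/2) ≈ ±0.4388.
z² = -√(29)/2 - 5/2 < 0 has no real solution.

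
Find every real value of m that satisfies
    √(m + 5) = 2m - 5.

Square both sides: m + 5 = (2m - 5)².
Expand and rearrange: 4m² - 21m + 20 = 0.
Solving gives m = 4 or m = 1.25.
Check each candidate in the original equation:
  m = 4: √(9) = 3, while 2m - 5 = 3 — valid.
  m = 1.25: √(6.25) = 2.5, while 2m - 5 = -2.5 — extraneous.

m = 4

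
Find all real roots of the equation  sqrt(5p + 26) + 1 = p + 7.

p = -5 or p = -2

Isolate the radical: sqrt(5p + 26) = p + 6.
Square both sides: 5p + 26 = (p + 6)^2.
Expand and rearrange: p^2 + 7p + 10 = 0.
Solving gives p = -2 or p = -5.
Check each candidate in the original equation:
  p = -2: sqrt(16) = 4, while p + 6 = 4 — valid.
  p = -5: sqrt(1) = 1, while p + 6 = 1 — valid.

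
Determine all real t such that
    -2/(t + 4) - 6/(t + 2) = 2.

Multiply both sides by (t + 4)(t + 2):
-2(t + 2) - 6(t + 4) = 2(t + 4)(t + 2).
Expand and collect terms: 2t² + 20t + 44 = 0.
By the quadratic formula, t = (-20 ± √48) / 4, so t ≈ -3.2679 or t ≈ -6.7321.
Neither value makes a denominator zero (t ≠ -4, t ≠ -2), so both are valid.

t = -6.7321 or t = -3.2679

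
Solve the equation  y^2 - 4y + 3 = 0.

y = 1 or y = 3

Factor: (y - 3)(y - 1) = 0.
So y = 3 or y = 1.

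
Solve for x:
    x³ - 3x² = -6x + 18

x = 3

Rearrange: x³ - 3x² + 6x - 18 = 0.
Possible rational roots are divisors of -18. Testing x = 3 gives 0, so (x - 3) is a factor.
Divide: x³ - 3x² + 6x - 18 = (x - 3)(x² + 6).
The quadratic x² + 6 has discriminant -24 < 0, so no further real roots.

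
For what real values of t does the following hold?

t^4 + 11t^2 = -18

No real solutions.

Let u = t^2. The equation becomes u^2 + 11u + 18 = 0.
Factor: (u + 2)(u + 9) = 0, so u = -2 or u = -9.
t^2 = -2 < 0 has no real solution.
t^2 = -9 < 0 has no real solution.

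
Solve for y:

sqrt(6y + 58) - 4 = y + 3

y = 1

Isolate the radical: sqrt(6y + 58) = y + 7.
Square both sides: 6y + 58 = (y + 7)^2.
Expand and rearrange: y^2 + 8y - 9 = 0.
Solving gives y = 1 or y = -9.
Check each candidate in the original equation:
  y = 1: sqrt(64) = 8, while y + 7 = 8 — valid.
  y = -9: sqrt(4) = 2, while y + 7 = -2 — extraneous.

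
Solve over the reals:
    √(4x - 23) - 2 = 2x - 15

x = 8

Isolate the radical: √(4x - 23) = 2x - 13.
Square both sides: 4x - 23 = (2x - 13)².
Expand and rearrange: 4x² - 56x + 192 = 0.
Solving gives x = 8 or x = 6.
Check each candidate in the original equation:
  x = 8: √(9) = 3, while 2x - 13 = 3 — valid.
  x = 6: √(1) = 1, while 2x - 13 = -1 — extraneous.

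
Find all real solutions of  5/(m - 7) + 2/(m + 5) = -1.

Multiply both sides by (m - 7)(m + 5):
5(m + 5) + 2(m - 7) = -(m - 7)(m + 5).
Expand and collect terms: -m^2 - 5m + 24 = 0.
Factor or apply the quadratic formula: m = -8 or m = 3.
Neither value makes a denominator zero (m != 7, m != -5), so both are valid.

m = -8 or m = 3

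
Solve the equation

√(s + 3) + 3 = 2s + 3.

Isolate the radical: √(s + 3) = 2s.
Square both sides: s + 3 = (2s)².
Expand and rearrange: 4s² - s - 3 = 0.
Solving gives s = 1 or s = -0.75.
Check each candidate in the original equation:
  s = 1: √(4) = 2, while 2s = 2 — valid.
  s = -0.75: √(2.25) = 1.5, while 2s = -1.5 — extraneous.

s = 1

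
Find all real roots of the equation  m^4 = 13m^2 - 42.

Let u = m^2. The equation becomes u^2 - 13u + 42 = 0.
Factor: (u - 7)(u - 6) = 0, so u = 7 or u = 6.
m^2 = 7 gives m = +/-sqrt(7) ~= +/-2.6458.
m^2 = 6 gives m = +/-sqrt(6) ~= +/-2.4495.

m = -2.6458 or m = -2.4495 or m = 2.4495 or m = 2.6458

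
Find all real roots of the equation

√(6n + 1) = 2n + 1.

n = 0 or n = 0.5

Square both sides: 6n + 1 = (2n + 1)².
Expand and rearrange: 4n² - 2n = 0.
Solving gives n = 0.5 or n = 0.
Check each candidate in the original equation:
  n = 0.5: √(4) = 2, while 2n + 1 = 2 — valid.
  n = 0: √(1) = 1, while 2n + 1 = 1 — valid.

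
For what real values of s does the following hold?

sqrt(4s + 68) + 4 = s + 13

Isolate the radical: sqrt(4s + 68) = s + 9.
Square both sides: 4s + 68 = (s + 9)^2.
Expand and rearrange: s^2 + 14s + 13 = 0.
Solving gives s = -1 or s = -13.
Check each candidate in the original equation:
  s = -1: sqrt(64) = 8, while s + 9 = 8 — valid.
  s = -13: sqrt(16) = 4, while s + 9 = -4 — extraneous.

s = -1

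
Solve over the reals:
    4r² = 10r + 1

Rearrange to standard form: 4r² - 10r - 1 = 0.
Discriminant: (-10)² − 4·4·(-1) = 116.
Quadratic formula: r = (10 ± √116) / 8.
So r = 5/4 + √(29)/4 ≈ 2.5963 or r = 5/4 - √(29)/4 ≈ -0.0963.

r = -0.0963 or r = 2.5963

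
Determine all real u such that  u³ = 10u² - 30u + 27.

Rearrange: u³ - 10u² + 30u - 27 = 0.
Possible rational roots are divisors of -27. Testing u = 3 gives 0, so (u - 3) is a factor.
Divide: u³ - 10u² + 30u - 27 = (u - 3)(u² - 7u + 9).
Apply the quadratic formula to u² - 7u + 9 = 0: u = (7 ± √13)/2, i.e. u ≈ 5.3028 or u ≈ 1.6972.

u = 1.6972 or u = 3 or u = 5.3028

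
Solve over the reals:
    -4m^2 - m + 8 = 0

m = -1.5447 or m = 1.2947

Discriminant: (-1)^2 - 4*(-4)*8 = 129.
Quadratic formula: m = (1 +/- sqrt(129)) / (-8).
So m = -sqrt(129)/8 - 1/8 ~= -1.5447 or m = -1/8 + sqrt(129)/8 ~= 1.2947.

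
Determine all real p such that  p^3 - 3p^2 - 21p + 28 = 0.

Possible rational roots are divisors of 28. Testing p = -4 gives 0, so (p + 4) is a factor.
Divide: p^3 - 3p^2 - 21p + 28 = (p + 4)(p^2 - 7p + 7).
Apply the quadratic formula to p^2 - 7p + 7 = 0: p = (7 +/- sqrt(21))/2, i.e. p ~= 5.7913 or p ~= 1.2087.

p = -4 or p = 1.2087 or p = 5.7913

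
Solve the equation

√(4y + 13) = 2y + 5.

Square both sides: 4y + 13 = (2y + 5)².
Expand and rearrange: 4y² + 16y + 12 = 0.
Solving gives y = -1 or y = -3.
Check each candidate in the original equation:
  y = -1: √(9) = 3, while 2y + 5 = 3 — valid.
  y = -3: √(1) = 1, while 2y + 5 = -1 — extraneous.

y = -1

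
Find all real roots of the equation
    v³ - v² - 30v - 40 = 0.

Possible rational roots are divisors of -40. Testing v = -4 gives 0, so (v + 4) is a factor.
Divide: v³ - v² - 30v - 40 = (v + 4)(v² - 5v - 10).
Apply the quadratic formula to v² - 5v - 10 = 0: v = (5 ± √65)/2, i.e. v ≈ 6.5311 or v ≈ -1.5311.

v = -4 or v = -1.5311 or v = 6.5311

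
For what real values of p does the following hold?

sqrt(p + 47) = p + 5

Square both sides: p + 47 = (p + 5)^2.
Expand and rearrange: p^2 + 9p - 22 = 0.
Solving gives p = 2 or p = -11.
Check each candidate in the original equation:
  p = 2: sqrt(49) = 7, while p + 5 = 7 — valid.
  p = -11: sqrt(36) = 6, while p + 5 = -6 — extraneous.

p = 2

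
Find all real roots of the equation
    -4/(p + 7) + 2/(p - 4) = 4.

Multiply both sides by (p + 7)(p - 4):
-4(p - 4) + 2(p + 7) = 4(p + 7)(p - 4).
Expand and collect terms: 4p^2 + 14p - 142 = 0.
By the quadratic formula, p = (-14 +/- sqrt(2468)) / 8, so p ~= 4.4599 or p ~= -7.9599.
Neither value makes a denominator zero (p != -7, p != 4), so both are valid.

p = -7.9599 or p = 4.4599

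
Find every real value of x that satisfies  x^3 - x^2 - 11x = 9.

x = -2.1623 or x = -1 or x = 4.1623

Rearrange: x^3 - x^2 - 11x - 9 = 0.
Possible rational roots are divisors of -9. Testing x = -1 gives 0, so (x + 1) is a factor.
Divide: x^3 - x^2 - 11x - 9 = (x + 1)(x^2 - 2x - 9).
Apply the quadratic formula to x^2 - 2x - 9 = 0: x = (2 +/- sqrt(40))/2, i.e. x ~= 4.1623 or x ~= -2.1623.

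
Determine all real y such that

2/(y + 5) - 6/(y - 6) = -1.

y = -6.3459 or y = 11.3459

Multiply both sides by (y + 5)(y - 6):
2(y - 6) - 6(y + 5) = -(y + 5)(y - 6).
Expand and collect terms: -y^2 + 5y + 72 = 0.
By the quadratic formula, y = (-5 +/- sqrt(313)) / -2, so y ~= -6.3459 or y ~= 11.3459.
Neither value makes a denominator zero (y != -5, y != 6), so both are valid.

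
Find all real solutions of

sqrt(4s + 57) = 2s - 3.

Square both sides: 4s + 57 = (2s - 3)^2.
Expand and rearrange: 4s^2 - 16s - 48 = 0.
Solving gives s = 6 or s = -2.
Check each candidate in the original equation:
  s = 6: sqrt(81) = 9, while 2s - 3 = 9 — valid.
  s = -2: sqrt(49) = 7, while 2s - 3 = -7 — extraneous.

s = 6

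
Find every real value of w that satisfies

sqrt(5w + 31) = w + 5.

w = 1

Square both sides: 5w + 31 = (w + 5)^2.
Expand and rearrange: w^2 + 5w - 6 = 0.
Solving gives w = 1 or w = -6.
Check each candidate in the original equation:
  w = 1: sqrt(36) = 6, while w + 5 = 6 — valid.
  w = -6: sqrt(1) = 1, while w + 5 = -1 — extraneous.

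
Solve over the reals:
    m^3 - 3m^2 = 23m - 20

Rearrange: m^3 - 3m^2 - 23m + 20 = 0.
Possible rational roots are divisors of 20. Testing m = -4 gives 0, so (m + 4) is a factor.
Divide: m^3 - 3m^2 - 23m + 20 = (m + 4)(m^2 - 7m + 5).
Apply the quadratic formula to m^2 - 7m + 5 = 0: m = (7 +/- sqrt(29))/2, i.e. m ~= 6.1926 or m ~= 0.8074.

m = -4 or m = 0.8074 or m = 6.1926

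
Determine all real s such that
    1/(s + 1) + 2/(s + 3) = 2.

s = -2.2808 or s = -0.2192

Multiply both sides by (s + 1)(s + 3):
(s + 3) + 2(s + 1) = 2(s + 1)(s + 3).
Expand and collect terms: 2s² + 5s + 1 = 0.
By the quadratic formula, s = (-5 ± √17) / 4, so s ≈ -0.2192 or s ≈ -2.2808.
Neither value makes a denominator zero (s ≠ -1, s ≠ -3), so both are valid.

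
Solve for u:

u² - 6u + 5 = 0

Factor: (u - 5)(u - 1) = 0.
So u = 5 or u = 1.

u = 1 or u = 5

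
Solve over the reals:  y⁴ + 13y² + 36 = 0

Let u = y². The equation becomes u² + 13u + 36 = 0.
Factor: (u + 4)(u + 9) = 0, so u = -4 or u = -9.
y² = -4 < 0 has no real solution.
y² = -9 < 0 has no real solution.

No real solutions.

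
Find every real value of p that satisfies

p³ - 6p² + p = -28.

p = -1.8284 or p = 3.8284 or p = 4

Rearrange: p³ - 6p² + p + 28 = 0.
Possible rational roots are divisors of 28. Testing p = 4 gives 0, so (p - 4) is a factor.
Divide: p³ - 6p² + p + 28 = (p - 4)(p² - 2p - 7).
Apply the quadratic formula to p² - 2p - 7 = 0: p = (2 ± √32)/2, i.e. p ≈ 3.8284 or p ≈ -1.8284.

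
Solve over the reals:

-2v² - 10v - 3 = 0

v = -4.6794 or v = -0.3206

Discriminant: (-10)² − 4·(-2)·(-3) = 76.
Quadratic formula: v = (10 ± √76) / (-4).
So v = -5/2 - √(19)/2 ≈ -4.6794 or v = -5/2 + √(19)/2 ≈ -0.3206.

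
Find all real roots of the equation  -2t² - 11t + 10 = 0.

Discriminant: (-11)² − 4·(-2)·10 = 201.
Quadratic formula: t = (11 ± √201) / (-4).
So t = -√(201)/4 - 11/4 ≈ -6.2944 or t = -11/4 + √(201)/4 ≈ 0.7944.

t = -6.2944 or t = 0.7944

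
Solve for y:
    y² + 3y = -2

Bring every term to one side: y² + 3y + 2 = 0.
Factor: (y + 1)(y + 2) = 0.
So y = -1 or y = -2.

y = -2 or y = -1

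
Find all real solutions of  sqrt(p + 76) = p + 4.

p = 5

Square both sides: p + 76 = (p + 4)^2.
Expand and rearrange: p^2 + 7p - 60 = 0.
Solving gives p = 5 or p = -12.
Check each candidate in the original equation:
  p = 5: sqrt(81) = 9, while p + 4 = 9 — valid.
  p = -12: sqrt(64) = 8, while p + 4 = -8 — extraneous.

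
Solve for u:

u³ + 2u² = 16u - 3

Rearrange: u³ + 2u² - 16u + 3 = 0.
Possible rational roots are divisors of 3. Testing u = 3 gives 0, so (u - 3) is a factor.
Divide: u³ + 2u² - 16u + 3 = (u - 3)(u² + 5u - 1).
Apply the quadratic formula to u² + 5u - 1 = 0: u = (-5 ± √29)/2, i.e. u ≈ 0.1926 or u ≈ -5.1926.

u = -5.1926 or u = 0.1926 or u = 3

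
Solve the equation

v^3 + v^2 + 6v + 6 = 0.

Possible rational roots are divisors of 6. Testing v = -1 gives 0, so (v + 1) is a factor.
Divide: v^3 + v^2 + 6v + 6 = (v + 1)(v^2 + 6).
The quadratic v^2 + 6 has discriminant -24 < 0, so no further real roots.

v = -1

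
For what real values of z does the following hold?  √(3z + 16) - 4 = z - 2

Isolate the radical: √(3z + 16) = z + 2.
Square both sides: 3z + 16 = (z + 2)².
Expand and rearrange: z² + z - 12 = 0.
Solving gives z = 3 or z = -4.
Check each candidate in the original equation:
  z = 3: √(25) = 5, while z + 2 = 5 — valid.
  z = -4: √(4) = 2, while z + 2 = -2 — extraneous.

z = 3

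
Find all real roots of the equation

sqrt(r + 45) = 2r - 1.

Square both sides: r + 45 = (2r - 1)^2.
Expand and rearrange: 4r^2 - 5r - 44 = 0.
Solving gives r = 4 or r = -2.75.
Check each candidate in the original equation:
  r = 4: sqrt(49) = 7, while 2r - 1 = 7 — valid.
  r = -2.75: sqrt(42.25) = 6.5, while 2r - 1 = -6.5 — extraneous.

r = 4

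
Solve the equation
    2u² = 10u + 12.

u = -1 or u = 6

Bring every term to one side: 2u² - 10u - 12 = 0.
Factor: 2(u + 1)(u - 6) = 0.
So u = -1 or u = 6.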